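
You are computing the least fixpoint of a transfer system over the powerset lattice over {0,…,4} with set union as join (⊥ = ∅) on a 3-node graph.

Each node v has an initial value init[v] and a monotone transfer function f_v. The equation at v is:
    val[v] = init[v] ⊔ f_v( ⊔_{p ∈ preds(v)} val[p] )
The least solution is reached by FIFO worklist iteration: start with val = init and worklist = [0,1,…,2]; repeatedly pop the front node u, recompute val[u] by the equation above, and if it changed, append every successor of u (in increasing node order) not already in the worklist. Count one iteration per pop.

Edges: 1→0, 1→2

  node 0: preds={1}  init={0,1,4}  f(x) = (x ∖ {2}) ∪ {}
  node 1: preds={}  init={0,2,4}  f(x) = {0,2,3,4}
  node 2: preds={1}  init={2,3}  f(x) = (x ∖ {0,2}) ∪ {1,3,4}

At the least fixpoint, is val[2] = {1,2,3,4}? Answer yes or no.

yes

Worklist (4 pops):
  #1 pop 0: in={0,2,4} → {0,1,4} (no change)
  #2 pop 1: in={} → {0,2,3,4} (was {0,2,4}); enqueue [0]
  #3 pop 2: in={0,2,3,4} → {1,2,3,4} (was {2,3}); enqueue []
  #4 pop 0: in={0,2,3,4} → {0,1,3,4} (was {0,1,4}); enqueue []

Fixpoint:
  val[0] = {0,1,3,4}
  val[1] = {0,2,3,4}
  val[2] = {1,2,3,4}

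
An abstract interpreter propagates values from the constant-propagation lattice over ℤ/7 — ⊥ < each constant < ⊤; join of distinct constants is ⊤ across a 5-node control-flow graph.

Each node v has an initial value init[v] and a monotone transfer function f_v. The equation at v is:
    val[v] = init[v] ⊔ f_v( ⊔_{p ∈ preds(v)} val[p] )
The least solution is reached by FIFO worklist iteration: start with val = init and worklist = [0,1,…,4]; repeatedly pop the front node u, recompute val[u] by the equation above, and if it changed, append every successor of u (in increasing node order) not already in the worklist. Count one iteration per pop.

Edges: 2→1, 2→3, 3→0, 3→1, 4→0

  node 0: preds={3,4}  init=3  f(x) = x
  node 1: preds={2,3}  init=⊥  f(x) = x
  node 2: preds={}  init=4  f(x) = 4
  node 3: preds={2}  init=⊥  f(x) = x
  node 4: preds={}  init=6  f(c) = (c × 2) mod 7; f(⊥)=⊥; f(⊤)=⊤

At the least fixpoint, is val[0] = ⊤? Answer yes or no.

Trace (7 dequeues):
  [1] u=0 | in 6 | out ⊤ | prev 3 | push {}
  [2] u=1 | in 4 | out 4 | prev ⊥ | push {}
  [3] u=2 | in ⊥ | out 4 | ==
  [4] u=3 | in 4 | out 4 | prev ⊥ | push {0,1}
  [5] u=4 | in ⊥ | out 6 | ==
  [6] u=0 | in ⊤ | out ⊤ | ==
  [7] u=1 | in 4 | out 4 | ==

Converged values:
  [0] ⊤
  [1] 4
  [2] 4
  [3] 4
  [4] 6

yes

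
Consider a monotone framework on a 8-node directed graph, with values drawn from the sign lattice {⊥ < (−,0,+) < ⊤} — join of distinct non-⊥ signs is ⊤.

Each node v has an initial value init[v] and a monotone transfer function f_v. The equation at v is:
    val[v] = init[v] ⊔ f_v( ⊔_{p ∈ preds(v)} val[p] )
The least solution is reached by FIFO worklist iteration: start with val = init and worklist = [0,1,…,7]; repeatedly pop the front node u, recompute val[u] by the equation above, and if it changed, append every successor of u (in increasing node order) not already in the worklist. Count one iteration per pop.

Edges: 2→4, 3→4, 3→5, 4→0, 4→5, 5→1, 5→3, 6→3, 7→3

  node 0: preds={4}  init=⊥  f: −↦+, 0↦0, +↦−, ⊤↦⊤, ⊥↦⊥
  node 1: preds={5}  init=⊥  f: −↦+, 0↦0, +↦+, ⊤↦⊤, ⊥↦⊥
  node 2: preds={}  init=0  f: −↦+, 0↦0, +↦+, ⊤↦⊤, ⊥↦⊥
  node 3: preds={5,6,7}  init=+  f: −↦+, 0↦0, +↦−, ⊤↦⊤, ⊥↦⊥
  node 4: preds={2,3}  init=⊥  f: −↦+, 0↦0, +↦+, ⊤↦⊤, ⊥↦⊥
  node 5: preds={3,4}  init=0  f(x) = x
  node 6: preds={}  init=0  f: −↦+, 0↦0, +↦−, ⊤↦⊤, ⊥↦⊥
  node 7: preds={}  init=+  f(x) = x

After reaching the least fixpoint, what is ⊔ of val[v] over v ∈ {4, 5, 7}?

⊤

Iteration log — 11 steps:
  step 1. node 0  ⊔preds=⊥  new=⊥  stable
  step 2. node 1  ⊔preds=0  new=0  old=⊥  +wl: 
  step 3. node 2  ⊔preds=⊥  new=0  stable
  step 4. node 3  ⊔preds=⊤  new=⊤  old=+  +wl: 
  step 5. node 4  ⊔preds=⊤  new=⊤  old=⊥  +wl: 0
  step 6. node 5  ⊔preds=⊤  new=⊤  old=0  +wl: 1,3
  step 7. node 6  ⊔preds=⊥  new=0  stable
  step 8. node 7  ⊔preds=⊥  new=+  stable
  step 9. node 0  ⊔preds=⊤  new=⊤  old=⊥  +wl: 
  step 10. node 1  ⊔preds=⊤  new=⊤  old=0  +wl: 
  step 11. node 3  ⊔preds=⊤  new=⊤  stable

Least fixpoint reached:
  node 0: ⊤
  node 1: ⊤
  node 2: 0
  node 3: ⊤
  node 4: ⊤
  node 5: ⊤
  node 6: 0
  node 7: +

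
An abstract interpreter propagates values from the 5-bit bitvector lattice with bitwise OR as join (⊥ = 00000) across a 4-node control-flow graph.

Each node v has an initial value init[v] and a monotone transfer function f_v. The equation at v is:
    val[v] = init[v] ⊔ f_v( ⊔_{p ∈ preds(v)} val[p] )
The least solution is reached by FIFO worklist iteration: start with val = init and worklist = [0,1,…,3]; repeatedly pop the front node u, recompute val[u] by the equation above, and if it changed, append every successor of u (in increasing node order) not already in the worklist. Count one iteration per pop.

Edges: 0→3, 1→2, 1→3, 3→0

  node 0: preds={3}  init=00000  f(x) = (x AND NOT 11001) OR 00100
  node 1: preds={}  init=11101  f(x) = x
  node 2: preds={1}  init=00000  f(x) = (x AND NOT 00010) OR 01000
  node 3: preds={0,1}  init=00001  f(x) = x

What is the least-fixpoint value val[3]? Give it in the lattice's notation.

11101

Worklist (5 pops):
  #1 pop 0: in=00001 → 00100 (was 00000); enqueue []
  #2 pop 1: in=00000 → 11101 (no change)
  #3 pop 2: in=11101 → 11101 (was 00000); enqueue []
  #4 pop 3: in=11101 → 11101 (was 00001); enqueue [0]
  #5 pop 0: in=11101 → 00100 (no change)

Fixpoint:
  val[0] = 00100
  val[1] = 11101
  val[2] = 11101
  val[3] = 11101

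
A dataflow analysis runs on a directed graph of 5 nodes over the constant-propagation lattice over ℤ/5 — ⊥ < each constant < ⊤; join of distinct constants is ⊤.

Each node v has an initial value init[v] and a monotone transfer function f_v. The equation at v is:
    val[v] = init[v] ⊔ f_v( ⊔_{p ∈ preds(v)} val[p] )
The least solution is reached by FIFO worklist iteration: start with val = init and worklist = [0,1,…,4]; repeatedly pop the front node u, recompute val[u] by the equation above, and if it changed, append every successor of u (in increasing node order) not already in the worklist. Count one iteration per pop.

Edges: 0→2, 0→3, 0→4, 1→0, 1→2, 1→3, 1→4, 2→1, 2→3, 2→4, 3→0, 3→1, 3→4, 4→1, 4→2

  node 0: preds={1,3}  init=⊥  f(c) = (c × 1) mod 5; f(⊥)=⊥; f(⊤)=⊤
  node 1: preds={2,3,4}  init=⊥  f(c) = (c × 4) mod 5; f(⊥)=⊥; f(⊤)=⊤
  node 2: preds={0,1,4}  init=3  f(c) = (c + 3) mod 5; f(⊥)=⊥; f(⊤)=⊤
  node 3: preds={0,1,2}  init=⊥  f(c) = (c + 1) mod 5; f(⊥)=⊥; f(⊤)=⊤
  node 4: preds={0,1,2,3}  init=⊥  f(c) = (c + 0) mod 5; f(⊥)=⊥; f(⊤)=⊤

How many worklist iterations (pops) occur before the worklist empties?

11

Worklist (11 pops):
  #1 pop 0: in=⊥ → ⊥ (no change)
  #2 pop 1: in=3 → 2 (was ⊥); enqueue [0]
  #3 pop 2: in=2 → ⊤ (was 3); enqueue [1]
  #4 pop 3: in=⊤ → ⊤ (was ⊥); enqueue []
  #5 pop 4: in=⊤ → ⊤ (was ⊥); enqueue [2]
  #6 pop 0: in=⊤ → ⊤ (was ⊥); enqueue [3,4]
  #7 pop 1: in=⊤ → ⊤ (was 2); enqueue [0]
  #8 pop 2: in=⊤ → ⊤ (no change)
  #9 pop 3: in=⊤ → ⊤ (no change)
  #10 pop 4: in=⊤ → ⊤ (no change)
  #11 pop 0: in=⊤ → ⊤ (no change)

Fixpoint:
  val[0] = ⊤
  val[1] = ⊤
  val[2] = ⊤
  val[3] = ⊤
  val[4] = ⊤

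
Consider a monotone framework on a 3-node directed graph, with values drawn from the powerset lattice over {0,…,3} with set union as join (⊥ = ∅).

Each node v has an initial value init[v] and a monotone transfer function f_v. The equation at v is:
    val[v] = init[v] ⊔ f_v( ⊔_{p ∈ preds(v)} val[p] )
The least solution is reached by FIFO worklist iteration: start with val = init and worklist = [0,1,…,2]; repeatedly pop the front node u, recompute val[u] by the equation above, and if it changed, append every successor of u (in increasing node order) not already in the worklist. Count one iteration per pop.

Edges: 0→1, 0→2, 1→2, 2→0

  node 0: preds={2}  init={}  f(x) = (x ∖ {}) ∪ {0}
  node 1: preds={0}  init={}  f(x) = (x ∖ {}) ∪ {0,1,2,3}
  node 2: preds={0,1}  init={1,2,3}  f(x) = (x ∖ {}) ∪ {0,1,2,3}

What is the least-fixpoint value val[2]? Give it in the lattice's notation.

{0,1,2,3}

Trace (4 dequeues):
  [1] u=0 | in {1,2,3} | out {0,1,2,3} | prev {} | push {}
  [2] u=1 | in {0,1,2,3} | out {0,1,2,3} | prev {} | push {}
  [3] u=2 | in {0,1,2,3} | out {0,1,2,3} | prev {1,2,3} | push {0}
  [4] u=0 | in {0,1,2,3} | out {0,1,2,3} | ==

Converged values:
  [0] {0,1,2,3}
  [1] {0,1,2,3}
  [2] {0,1,2,3}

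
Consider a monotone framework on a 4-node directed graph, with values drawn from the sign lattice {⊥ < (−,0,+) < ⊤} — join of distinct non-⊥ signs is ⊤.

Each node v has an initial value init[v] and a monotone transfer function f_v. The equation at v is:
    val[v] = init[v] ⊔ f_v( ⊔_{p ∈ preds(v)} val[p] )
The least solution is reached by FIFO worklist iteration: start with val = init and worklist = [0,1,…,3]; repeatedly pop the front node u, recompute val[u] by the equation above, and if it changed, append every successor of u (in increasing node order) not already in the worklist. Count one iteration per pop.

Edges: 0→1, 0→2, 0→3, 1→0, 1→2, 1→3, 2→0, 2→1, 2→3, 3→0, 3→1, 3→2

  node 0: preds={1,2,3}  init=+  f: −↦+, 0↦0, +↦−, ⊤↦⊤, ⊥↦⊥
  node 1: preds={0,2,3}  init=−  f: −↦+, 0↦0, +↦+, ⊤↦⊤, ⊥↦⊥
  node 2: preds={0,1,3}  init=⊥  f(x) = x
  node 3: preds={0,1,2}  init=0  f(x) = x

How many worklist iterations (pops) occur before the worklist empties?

Iteration log — 7 steps:
  step 1. node 0  ⊔preds=⊤  new=⊤  old=+  +wl: 
  step 2. node 1  ⊔preds=⊤  new=⊤  old=−  +wl: 0
  step 3. node 2  ⊔preds=⊤  new=⊤  old=⊥  +wl: 1
  step 4. node 3  ⊔preds=⊤  new=⊤  old=0  +wl: 2
  step 5. node 0  ⊔preds=⊤  new=⊤  stable
  step 6. node 1  ⊔preds=⊤  new=⊤  stable
  step 7. node 2  ⊔preds=⊤  new=⊤  stable

Least fixpoint reached:
  node 0: ⊤
  node 1: ⊤
  node 2: ⊤
  node 3: ⊤

7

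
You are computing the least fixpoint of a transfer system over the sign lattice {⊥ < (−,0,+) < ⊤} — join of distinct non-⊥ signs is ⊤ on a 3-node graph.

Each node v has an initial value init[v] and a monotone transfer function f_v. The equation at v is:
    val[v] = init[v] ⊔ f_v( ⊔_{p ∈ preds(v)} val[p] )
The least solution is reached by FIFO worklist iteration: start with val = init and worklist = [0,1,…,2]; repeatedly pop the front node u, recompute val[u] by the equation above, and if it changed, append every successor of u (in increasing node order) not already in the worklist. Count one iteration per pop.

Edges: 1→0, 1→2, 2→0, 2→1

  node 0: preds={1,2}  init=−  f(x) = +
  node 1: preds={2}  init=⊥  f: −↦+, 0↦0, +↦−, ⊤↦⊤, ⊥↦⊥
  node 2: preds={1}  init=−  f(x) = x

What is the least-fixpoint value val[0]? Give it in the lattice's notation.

Worklist (7 pops):
  #1 pop 0: in=− → ⊤ (was −); enqueue []
  #2 pop 1: in=− → + (was ⊥); enqueue [0]
  #3 pop 2: in=+ → ⊤ (was −); enqueue [1]
  #4 pop 0: in=⊤ → ⊤ (no change)
  #5 pop 1: in=⊤ → ⊤ (was +); enqueue [0,2]
  #6 pop 0: in=⊤ → ⊤ (no change)
  #7 pop 2: in=⊤ → ⊤ (no change)

Fixpoint:
  val[0] = ⊤
  val[1] = ⊤
  val[2] = ⊤

⊤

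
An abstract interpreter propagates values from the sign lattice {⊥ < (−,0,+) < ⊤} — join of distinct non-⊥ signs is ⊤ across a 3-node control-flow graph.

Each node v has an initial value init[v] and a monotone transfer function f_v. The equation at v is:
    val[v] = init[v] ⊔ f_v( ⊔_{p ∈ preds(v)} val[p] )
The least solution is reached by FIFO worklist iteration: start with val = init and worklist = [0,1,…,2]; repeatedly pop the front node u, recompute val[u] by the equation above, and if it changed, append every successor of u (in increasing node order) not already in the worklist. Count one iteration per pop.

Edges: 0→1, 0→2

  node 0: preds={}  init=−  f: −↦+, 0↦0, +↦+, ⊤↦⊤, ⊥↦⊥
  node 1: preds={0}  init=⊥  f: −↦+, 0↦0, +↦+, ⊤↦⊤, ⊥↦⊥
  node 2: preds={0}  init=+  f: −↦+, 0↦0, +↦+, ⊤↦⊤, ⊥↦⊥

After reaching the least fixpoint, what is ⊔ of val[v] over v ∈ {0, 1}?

Trace (3 dequeues):
  [1] u=0 | in ⊥ | out − | ==
  [2] u=1 | in − | out + | prev ⊥ | push {}
  [3] u=2 | in − | out + | ==

Converged values:
  [0] −
  [1] +
  [2] +

⊤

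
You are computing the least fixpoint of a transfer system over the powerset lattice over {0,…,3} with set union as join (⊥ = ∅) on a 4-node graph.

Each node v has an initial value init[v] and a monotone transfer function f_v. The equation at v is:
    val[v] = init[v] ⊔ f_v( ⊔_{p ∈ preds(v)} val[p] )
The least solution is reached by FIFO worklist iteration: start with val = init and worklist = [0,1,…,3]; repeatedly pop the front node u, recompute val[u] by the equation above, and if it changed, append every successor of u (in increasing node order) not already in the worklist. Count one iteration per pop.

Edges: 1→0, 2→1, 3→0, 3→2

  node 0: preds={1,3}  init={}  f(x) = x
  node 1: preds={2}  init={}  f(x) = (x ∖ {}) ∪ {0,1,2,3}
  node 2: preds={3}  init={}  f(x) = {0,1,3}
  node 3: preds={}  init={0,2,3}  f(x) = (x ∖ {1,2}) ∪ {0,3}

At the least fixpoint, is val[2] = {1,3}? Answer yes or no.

Trace (6 dequeues):
  [1] u=0 | in {0,2,3} | out {0,2,3} | prev {} | push {}
  [2] u=1 | in {} | out {0,1,2,3} | prev {} | push {0}
  [3] u=2 | in {0,2,3} | out {0,1,3} | prev {} | push {1}
  [4] u=3 | in {} | out {0,2,3} | ==
  [5] u=0 | in {0,1,2,3} | out {0,1,2,3} | prev {0,2,3} | push {}
  [6] u=1 | in {0,1,3} | out {0,1,2,3} | ==

Converged values:
  [0] {0,1,2,3}
  [1] {0,1,2,3}
  [2] {0,1,3}
  [3] {0,2,3}

no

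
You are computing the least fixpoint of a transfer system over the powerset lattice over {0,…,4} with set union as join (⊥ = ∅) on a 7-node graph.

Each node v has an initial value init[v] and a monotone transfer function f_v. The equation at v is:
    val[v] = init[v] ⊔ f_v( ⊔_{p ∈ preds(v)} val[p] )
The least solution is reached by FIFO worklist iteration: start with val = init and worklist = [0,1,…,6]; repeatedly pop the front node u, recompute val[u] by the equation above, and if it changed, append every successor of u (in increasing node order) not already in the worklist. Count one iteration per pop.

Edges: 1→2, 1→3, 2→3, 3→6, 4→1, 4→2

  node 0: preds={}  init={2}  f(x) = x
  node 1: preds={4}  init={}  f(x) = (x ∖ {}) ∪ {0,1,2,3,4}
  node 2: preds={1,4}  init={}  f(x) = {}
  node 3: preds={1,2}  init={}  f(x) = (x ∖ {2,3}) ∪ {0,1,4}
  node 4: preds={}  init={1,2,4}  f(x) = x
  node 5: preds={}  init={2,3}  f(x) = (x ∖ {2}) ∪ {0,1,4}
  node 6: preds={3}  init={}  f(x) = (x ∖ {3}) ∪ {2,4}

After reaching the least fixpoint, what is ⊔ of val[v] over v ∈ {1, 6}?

{0,1,2,3,4}

Trace (7 dequeues):
  [1] u=0 | in {} | out {2} | ==
  [2] u=1 | in {1,2,4} | out {0,1,2,3,4} | prev {} | push {}
  [3] u=2 | in {0,1,2,3,4} | out {} | ==
  [4] u=3 | in {0,1,2,3,4} | out {0,1,4} | prev {} | push {}
  [5] u=4 | in {} | out {1,2,4} | ==
  [6] u=5 | in {} | out {0,1,2,3,4} | prev {2,3} | push {}
  [7] u=6 | in {0,1,4} | out {0,1,2,4} | prev {} | push {}

Converged values:
  [0] {2}
  [1] {0,1,2,3,4}
  [2] {}
  [3] {0,1,4}
  [4] {1,2,4}
  [5] {0,1,2,3,4}
  [6] {0,1,2,4}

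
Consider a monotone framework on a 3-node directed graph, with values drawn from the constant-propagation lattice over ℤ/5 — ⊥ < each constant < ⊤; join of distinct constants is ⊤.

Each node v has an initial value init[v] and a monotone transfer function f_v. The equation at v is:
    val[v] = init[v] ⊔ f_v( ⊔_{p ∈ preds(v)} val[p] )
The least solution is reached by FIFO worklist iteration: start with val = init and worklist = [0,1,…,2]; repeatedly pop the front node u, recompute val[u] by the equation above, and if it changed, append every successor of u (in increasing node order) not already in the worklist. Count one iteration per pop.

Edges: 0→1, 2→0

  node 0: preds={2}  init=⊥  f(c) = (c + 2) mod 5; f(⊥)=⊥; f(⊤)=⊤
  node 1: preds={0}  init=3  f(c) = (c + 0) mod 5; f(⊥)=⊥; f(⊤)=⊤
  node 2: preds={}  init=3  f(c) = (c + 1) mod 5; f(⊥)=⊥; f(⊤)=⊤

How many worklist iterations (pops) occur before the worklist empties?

3

Trace (3 dequeues):
  [1] u=0 | in 3 | out 0 | prev ⊥ | push {}
  [2] u=1 | in 0 | out ⊤ | prev 3 | push {}
  [3] u=2 | in ⊥ | out 3 | ==

Converged values:
  [0] 0
  [1] ⊤
  [2] 3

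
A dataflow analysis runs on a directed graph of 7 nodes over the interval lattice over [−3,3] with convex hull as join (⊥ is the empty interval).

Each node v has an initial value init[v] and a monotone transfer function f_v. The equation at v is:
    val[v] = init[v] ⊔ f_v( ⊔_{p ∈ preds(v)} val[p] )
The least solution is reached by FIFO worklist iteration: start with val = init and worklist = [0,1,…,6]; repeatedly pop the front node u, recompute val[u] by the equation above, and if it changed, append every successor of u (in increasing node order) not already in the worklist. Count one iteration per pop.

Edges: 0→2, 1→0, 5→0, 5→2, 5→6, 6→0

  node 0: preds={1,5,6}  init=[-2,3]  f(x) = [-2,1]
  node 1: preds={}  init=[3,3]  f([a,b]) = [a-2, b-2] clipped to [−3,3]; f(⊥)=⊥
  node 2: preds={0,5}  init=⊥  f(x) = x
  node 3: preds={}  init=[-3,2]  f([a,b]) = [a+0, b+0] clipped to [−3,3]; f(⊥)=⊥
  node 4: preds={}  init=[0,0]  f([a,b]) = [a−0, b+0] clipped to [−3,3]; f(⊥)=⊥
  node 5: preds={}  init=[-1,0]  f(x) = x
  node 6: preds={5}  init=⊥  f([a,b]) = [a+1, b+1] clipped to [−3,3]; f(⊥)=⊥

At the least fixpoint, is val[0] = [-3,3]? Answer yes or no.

no

Worklist (8 pops):
  #1 pop 0: in=[-1,3] → [-2,3] (no change)
  #2 pop 1: in=⊥ → [3,3] (no change)
  #3 pop 2: in=[-2,3] → [-2,3] (was ⊥); enqueue []
  #4 pop 3: in=⊥ → [-3,2] (no change)
  #5 pop 4: in=⊥ → [0,0] (no change)
  #6 pop 5: in=⊥ → [-1,0] (no change)
  #7 pop 6: in=[-1,0] → [0,1] (was ⊥); enqueue [0]
  #8 pop 0: in=[-1,3] → [-2,3] (no change)

Fixpoint:
  val[0] = [-2,3]
  val[1] = [3,3]
  val[2] = [-2,3]
  val[3] = [-3,2]
  val[4] = [0,0]
  val[5] = [-1,0]
  val[6] = [0,1]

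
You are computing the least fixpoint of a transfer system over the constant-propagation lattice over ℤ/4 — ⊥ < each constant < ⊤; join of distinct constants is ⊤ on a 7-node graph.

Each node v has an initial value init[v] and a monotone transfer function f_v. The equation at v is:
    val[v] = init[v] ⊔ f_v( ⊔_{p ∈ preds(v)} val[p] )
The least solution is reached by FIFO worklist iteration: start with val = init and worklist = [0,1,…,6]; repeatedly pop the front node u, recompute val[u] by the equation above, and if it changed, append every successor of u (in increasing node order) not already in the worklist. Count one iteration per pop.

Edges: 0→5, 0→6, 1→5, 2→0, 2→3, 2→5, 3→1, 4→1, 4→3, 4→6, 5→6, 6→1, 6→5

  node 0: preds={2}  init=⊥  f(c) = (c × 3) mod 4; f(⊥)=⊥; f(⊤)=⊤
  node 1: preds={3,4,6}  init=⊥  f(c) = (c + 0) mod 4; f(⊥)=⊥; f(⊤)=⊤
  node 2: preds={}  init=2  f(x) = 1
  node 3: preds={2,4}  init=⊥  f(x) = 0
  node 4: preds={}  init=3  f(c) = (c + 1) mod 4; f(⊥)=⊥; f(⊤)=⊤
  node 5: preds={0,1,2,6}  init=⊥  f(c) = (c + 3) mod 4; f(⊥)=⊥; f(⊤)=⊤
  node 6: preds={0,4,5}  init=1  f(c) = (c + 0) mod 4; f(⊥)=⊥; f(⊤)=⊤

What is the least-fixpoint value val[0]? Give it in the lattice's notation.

Trace (11 dequeues):
  [1] u=0 | in 2 | out 2 | prev ⊥ | push {}
  [2] u=1 | in ⊤ | out ⊤ | prev ⊥ | push {}
  [3] u=2 | in ⊥ | out ⊤ | prev 2 | push {0}
  [4] u=3 | in ⊤ | out 0 | prev ⊥ | push {1}
  [5] u=4 | in ⊥ | out 3 | ==
  [6] u=5 | in ⊤ | out ⊤ | prev ⊥ | push {}
  [7] u=6 | in ⊤ | out ⊤ | prev 1 | push {5}
  [8] u=0 | in ⊤ | out ⊤ | prev 2 | push {6}
  [9] u=1 | in ⊤ | out ⊤ | ==
  [10] u=5 | in ⊤ | out ⊤ | ==
  [11] u=6 | in ⊤ | out ⊤ | ==

Converged values:
  [0] ⊤
  [1] ⊤
  [2] ⊤
  [3] 0
  [4] 3
  [5] ⊤
  [6] ⊤

⊤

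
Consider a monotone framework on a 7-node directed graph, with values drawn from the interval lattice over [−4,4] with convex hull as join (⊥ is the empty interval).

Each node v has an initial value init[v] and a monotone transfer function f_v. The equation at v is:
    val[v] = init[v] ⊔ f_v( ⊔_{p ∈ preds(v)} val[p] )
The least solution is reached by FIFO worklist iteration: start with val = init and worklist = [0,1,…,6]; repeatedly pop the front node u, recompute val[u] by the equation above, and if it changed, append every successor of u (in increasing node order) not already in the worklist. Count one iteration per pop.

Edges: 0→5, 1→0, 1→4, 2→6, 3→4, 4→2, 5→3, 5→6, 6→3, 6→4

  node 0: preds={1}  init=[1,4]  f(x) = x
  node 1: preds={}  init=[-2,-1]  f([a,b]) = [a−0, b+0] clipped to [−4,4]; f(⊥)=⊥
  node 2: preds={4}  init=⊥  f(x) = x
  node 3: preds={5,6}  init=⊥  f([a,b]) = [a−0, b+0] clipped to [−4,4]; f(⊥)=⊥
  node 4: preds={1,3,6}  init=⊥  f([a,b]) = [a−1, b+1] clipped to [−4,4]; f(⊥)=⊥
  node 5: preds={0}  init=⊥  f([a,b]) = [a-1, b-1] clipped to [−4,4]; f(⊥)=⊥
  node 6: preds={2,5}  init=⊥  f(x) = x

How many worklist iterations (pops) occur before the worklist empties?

Worklist (15 pops):
  #1 pop 0: in=[-2,-1] → [-2,4] (was [1,4]); enqueue []
  #2 pop 1: in=⊥ → [-2,-1] (no change)
  #3 pop 2: in=⊥ → ⊥ (no change)
  #4 pop 3: in=⊥ → ⊥ (no change)
  #5 pop 4: in=[-2,-1] → [-3,0] (was ⊥); enqueue [2]
  #6 pop 5: in=[-2,4] → [-3,3] (was ⊥); enqueue [3]
  #7 pop 6: in=[-3,3] → [-3,3] (was ⊥); enqueue [4]
  #8 pop 2: in=[-3,0] → [-3,0] (was ⊥); enqueue [6]
  #9 pop 3: in=[-3,3] → [-3,3] (was ⊥); enqueue []
  #10 pop 4: in=[-3,3] → [-4,4] (was [-3,0]); enqueue [2]
  #11 pop 6: in=[-3,3] → [-3,3] (no change)
  #12 pop 2: in=[-4,4] → [-4,4] (was [-3,0]); enqueue [6]
  #13 pop 6: in=[-4,4] → [-4,4] (was [-3,3]); enqueue [3,4]
  #14 pop 3: in=[-4,4] → [-4,4] (was [-3,3]); enqueue []
  #15 pop 4: in=[-4,4] → [-4,4] (no change)

Fixpoint:
  val[0] = [-2,4]
  val[1] = [-2,-1]
  val[2] = [-4,4]
  val[3] = [-4,4]
  val[4] = [-4,4]
  val[5] = [-3,3]
  val[6] = [-4,4]

15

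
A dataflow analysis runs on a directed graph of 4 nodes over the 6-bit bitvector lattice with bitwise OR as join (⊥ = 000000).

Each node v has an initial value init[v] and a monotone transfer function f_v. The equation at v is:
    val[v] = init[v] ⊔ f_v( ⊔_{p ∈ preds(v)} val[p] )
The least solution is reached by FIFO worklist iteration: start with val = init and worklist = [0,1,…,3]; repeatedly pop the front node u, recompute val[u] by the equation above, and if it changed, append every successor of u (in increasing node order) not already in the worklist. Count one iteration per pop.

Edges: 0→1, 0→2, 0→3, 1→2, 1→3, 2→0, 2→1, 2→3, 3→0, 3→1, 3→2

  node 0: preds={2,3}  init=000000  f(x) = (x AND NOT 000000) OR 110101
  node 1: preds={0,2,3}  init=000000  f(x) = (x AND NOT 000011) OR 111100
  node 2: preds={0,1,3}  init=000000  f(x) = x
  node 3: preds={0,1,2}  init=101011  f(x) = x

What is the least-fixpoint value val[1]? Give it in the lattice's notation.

Worklist (7 pops):
  #1 pop 0: in=101011 → 111111 (was 000000); enqueue []
  #2 pop 1: in=111111 → 111100 (was 000000); enqueue []
  #3 pop 2: in=111111 → 111111 (was 000000); enqueue [0,1]
  #4 pop 3: in=111111 → 111111 (was 101011); enqueue [2]
  #5 pop 0: in=111111 → 111111 (no change)
  #6 pop 1: in=111111 → 111100 (no change)
  #7 pop 2: in=111111 → 111111 (no change)

Fixpoint:
  val[0] = 111111
  val[1] = 111100
  val[2] = 111111
  val[3] = 111111

111100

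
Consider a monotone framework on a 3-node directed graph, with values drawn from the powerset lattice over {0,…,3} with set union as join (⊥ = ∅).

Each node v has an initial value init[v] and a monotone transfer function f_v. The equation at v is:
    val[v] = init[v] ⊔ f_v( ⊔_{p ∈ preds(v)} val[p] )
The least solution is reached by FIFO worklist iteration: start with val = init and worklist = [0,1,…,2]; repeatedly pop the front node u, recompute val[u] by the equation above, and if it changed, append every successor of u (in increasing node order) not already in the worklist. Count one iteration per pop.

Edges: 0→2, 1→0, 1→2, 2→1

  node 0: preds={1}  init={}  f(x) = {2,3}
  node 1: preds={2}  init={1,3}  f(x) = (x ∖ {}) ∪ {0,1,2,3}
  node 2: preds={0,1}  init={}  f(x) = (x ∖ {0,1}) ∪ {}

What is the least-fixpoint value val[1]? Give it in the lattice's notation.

Iteration log — 5 steps:
  step 1. node 0  ⊔preds={1,3}  new={2,3}  old={}  +wl: 
  step 2. node 1  ⊔preds={}  new={0,1,2,3}  old={1,3}  +wl: 0
  step 3. node 2  ⊔preds={0,1,2,3}  new={2,3}  old={}  +wl: 1
  step 4. node 0  ⊔preds={0,1,2,3}  new={2,3}  stable
  step 5. node 1  ⊔preds={2,3}  new={0,1,2,3}  stable

Least fixpoint reached:
  node 0: {2,3}
  node 1: {0,1,2,3}
  node 2: {2,3}

{0,1,2,3}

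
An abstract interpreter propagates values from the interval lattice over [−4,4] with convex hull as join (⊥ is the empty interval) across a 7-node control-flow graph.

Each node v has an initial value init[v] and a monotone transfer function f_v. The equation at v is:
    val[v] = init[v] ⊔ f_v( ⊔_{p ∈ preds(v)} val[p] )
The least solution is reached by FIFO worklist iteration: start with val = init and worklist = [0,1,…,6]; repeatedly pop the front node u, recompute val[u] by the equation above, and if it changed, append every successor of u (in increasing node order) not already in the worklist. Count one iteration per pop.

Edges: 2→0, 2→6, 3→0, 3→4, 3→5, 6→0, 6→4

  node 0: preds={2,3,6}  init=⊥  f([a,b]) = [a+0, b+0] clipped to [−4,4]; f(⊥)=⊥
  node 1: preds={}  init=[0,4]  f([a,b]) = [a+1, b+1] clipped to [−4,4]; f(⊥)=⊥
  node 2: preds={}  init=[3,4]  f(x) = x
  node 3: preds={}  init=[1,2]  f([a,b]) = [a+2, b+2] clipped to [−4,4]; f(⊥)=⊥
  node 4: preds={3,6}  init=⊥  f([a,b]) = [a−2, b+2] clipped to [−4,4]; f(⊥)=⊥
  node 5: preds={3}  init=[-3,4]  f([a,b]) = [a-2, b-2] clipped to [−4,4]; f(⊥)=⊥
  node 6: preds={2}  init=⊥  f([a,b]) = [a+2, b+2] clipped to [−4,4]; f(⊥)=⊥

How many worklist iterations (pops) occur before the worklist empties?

9

Worklist (9 pops):
  #1 pop 0: in=[1,4] → [1,4] (was ⊥); enqueue []
  #2 pop 1: in=⊥ → [0,4] (no change)
  #3 pop 2: in=⊥ → [3,4] (no change)
  #4 pop 3: in=⊥ → [1,2] (no change)
  #5 pop 4: in=[1,2] → [-1,4] (was ⊥); enqueue []
  #6 pop 5: in=[1,2] → [-3,4] (no change)
  #7 pop 6: in=[3,4] → [4,4] (was ⊥); enqueue [0,4]
  #8 pop 0: in=[1,4] → [1,4] (no change)
  #9 pop 4: in=[1,4] → [-1,4] (no change)

Fixpoint:
  val[0] = [1,4]
  val[1] = [0,4]
  val[2] = [3,4]
  val[3] = [1,2]
  val[4] = [-1,4]
  val[5] = [-3,4]
  val[6] = [4,4]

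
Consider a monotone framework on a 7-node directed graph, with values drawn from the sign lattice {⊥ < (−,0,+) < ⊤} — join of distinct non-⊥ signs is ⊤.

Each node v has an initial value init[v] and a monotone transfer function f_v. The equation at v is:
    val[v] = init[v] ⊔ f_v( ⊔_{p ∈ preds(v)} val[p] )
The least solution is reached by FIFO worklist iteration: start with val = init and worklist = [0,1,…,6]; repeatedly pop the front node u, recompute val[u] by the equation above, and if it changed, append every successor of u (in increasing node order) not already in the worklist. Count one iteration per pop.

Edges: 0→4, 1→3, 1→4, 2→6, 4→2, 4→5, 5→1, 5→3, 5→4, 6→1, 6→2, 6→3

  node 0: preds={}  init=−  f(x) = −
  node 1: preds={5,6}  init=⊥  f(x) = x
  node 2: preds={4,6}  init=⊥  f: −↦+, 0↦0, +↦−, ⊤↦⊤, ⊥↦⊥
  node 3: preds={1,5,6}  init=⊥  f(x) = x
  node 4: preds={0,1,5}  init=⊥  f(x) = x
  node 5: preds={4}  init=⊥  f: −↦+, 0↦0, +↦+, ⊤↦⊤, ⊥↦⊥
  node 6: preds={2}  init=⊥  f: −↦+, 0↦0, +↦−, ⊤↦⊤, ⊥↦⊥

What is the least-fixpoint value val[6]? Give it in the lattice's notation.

⊤

Trace (21 dequeues):
  [1] u=0 | in ⊥ | out − | ==
  [2] u=1 | in ⊥ | out ⊥ | ==
  [3] u=2 | in ⊥ | out ⊥ | ==
  [4] u=3 | in ⊥ | out ⊥ | ==
  [5] u=4 | in − | out − | prev ⊥ | push {2}
  [6] u=5 | in − | out + | prev ⊥ | push {1,3,4}
  [7] u=6 | in ⊥ | out ⊥ | ==
  [8] u=2 | in − | out + | prev ⊥ | push {6}
  [9] u=1 | in + | out + | prev ⊥ | push {}
  [10] u=3 | in + | out + | prev ⊥ | push {}
  [11] u=4 | in ⊤ | out ⊤ | prev − | push {2,5}
  [12] u=6 | in + | out − | prev ⊥ | push {1,3}
  [13] u=2 | in ⊤ | out ⊤ | prev + | push {6}
  [14] u=5 | in ⊤ | out ⊤ | prev + | push {4}
  [15] u=1 | in ⊤ | out ⊤ | prev + | push {}
  [16] u=3 | in ⊤ | out ⊤ | prev + | push {}
  [17] u=6 | in ⊤ | out ⊤ | prev − | push {1,2,3}
  [18] u=4 | in ⊤ | out ⊤ | ==
  [19] u=1 | in ⊤ | out ⊤ | ==
  [20] u=2 | in ⊤ | out ⊤ | ==
  [21] u=3 | in ⊤ | out ⊤ | ==

Converged values:
  [0] −
  [1] ⊤
  [2] ⊤
  [3] ⊤
  [4] ⊤
  [5] ⊤
  [6] ⊤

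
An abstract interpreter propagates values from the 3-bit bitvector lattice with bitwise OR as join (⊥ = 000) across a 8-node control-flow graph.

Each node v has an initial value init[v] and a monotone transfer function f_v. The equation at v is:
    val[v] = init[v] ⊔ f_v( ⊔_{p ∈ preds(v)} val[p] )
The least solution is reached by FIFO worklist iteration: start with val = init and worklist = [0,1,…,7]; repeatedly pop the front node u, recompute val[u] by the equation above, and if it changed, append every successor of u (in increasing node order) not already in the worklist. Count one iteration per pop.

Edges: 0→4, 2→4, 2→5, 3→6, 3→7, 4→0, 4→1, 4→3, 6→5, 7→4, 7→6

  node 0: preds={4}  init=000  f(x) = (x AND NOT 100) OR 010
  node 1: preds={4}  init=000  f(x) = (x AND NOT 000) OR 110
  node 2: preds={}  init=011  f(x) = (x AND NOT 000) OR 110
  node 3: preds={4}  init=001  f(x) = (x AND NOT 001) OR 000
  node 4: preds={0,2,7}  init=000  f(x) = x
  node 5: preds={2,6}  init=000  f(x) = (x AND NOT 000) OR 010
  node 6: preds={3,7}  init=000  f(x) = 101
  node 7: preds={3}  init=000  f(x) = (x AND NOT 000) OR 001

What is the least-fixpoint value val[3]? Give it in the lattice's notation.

111

Worklist (17 pops):
  #1 pop 0: in=000 → 010 (was 000); enqueue []
  #2 pop 1: in=000 → 110 (was 000); enqueue []
  #3 pop 2: in=000 → 111 (was 011); enqueue []
  #4 pop 3: in=000 → 001 (no change)
  #5 pop 4: in=111 → 111 (was 000); enqueue [0,1,3]
  #6 pop 5: in=111 → 111 (was 000); enqueue []
  #7 pop 6: in=001 → 101 (was 000); enqueue [5]
  #8 pop 7: in=001 → 001 (was 000); enqueue [4,6]
  #9 pop 0: in=111 → 011 (was 010); enqueue []
  #10 pop 1: in=111 → 111 (was 110); enqueue []
  #11 pop 3: in=111 → 111 (was 001); enqueue [7]
  #12 pop 5: in=111 → 111 (no change)
  #13 pop 4: in=111 → 111 (no change)
  #14 pop 6: in=111 → 101 (no change)
  #15 pop 7: in=111 → 111 (was 001); enqueue [4,6]
  #16 pop 4: in=111 → 111 (no change)
  #17 pop 6: in=111 → 101 (no change)

Fixpoint:
  val[0] = 011
  val[1] = 111
  val[2] = 111
  val[3] = 111
  val[4] = 111
  val[5] = 111
  val[6] = 101
  val[7] = 111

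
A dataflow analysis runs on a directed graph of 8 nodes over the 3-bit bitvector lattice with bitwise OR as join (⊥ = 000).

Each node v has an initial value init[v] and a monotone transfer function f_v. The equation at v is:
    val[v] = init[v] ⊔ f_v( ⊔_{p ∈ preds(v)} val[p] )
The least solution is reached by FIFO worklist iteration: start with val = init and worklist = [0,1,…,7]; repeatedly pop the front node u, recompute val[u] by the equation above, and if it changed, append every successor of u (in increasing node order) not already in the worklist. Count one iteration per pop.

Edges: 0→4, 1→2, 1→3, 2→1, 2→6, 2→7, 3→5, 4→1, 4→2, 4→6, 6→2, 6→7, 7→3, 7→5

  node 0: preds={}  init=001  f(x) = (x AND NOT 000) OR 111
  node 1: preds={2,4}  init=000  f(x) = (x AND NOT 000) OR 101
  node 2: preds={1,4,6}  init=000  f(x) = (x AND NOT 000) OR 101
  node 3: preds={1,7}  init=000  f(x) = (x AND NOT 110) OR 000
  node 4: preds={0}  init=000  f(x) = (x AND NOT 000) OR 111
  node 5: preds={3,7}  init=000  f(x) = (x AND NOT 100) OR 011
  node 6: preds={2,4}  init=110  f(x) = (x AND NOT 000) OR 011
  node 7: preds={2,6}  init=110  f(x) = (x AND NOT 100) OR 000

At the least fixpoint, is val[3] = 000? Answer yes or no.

Iteration log — 12 steps:
  step 1. node 0  ⊔preds=000  new=111  old=001  +wl: 
  step 2. node 1  ⊔preds=000  new=101  old=000  +wl: 
  step 3. node 2  ⊔preds=111  new=111  old=000  +wl: 1
  step 4. node 3  ⊔preds=111  new=001  old=000  +wl: 
  step 5. node 4  ⊔preds=111  new=111  old=000  +wl: 2
  step 6. node 5  ⊔preds=111  new=011  old=000  +wl: 
  step 7. node 6  ⊔preds=111  new=111  old=110  +wl: 
  step 8. node 7  ⊔preds=111  new=111  old=110  +wl: 3,5
  step 9. node 1  ⊔preds=111  new=111  old=101  +wl: 
  step 10. node 2  ⊔preds=111  new=111  stable
  step 11. node 3  ⊔preds=111  new=001  stable
  step 12. node 5  ⊔preds=111  new=011  stable

Least fixpoint reached:
  node 0: 111
  node 1: 111
  node 2: 111
  node 3: 001
  node 4: 111
  node 5: 011
  node 6: 111
  node 7: 111

no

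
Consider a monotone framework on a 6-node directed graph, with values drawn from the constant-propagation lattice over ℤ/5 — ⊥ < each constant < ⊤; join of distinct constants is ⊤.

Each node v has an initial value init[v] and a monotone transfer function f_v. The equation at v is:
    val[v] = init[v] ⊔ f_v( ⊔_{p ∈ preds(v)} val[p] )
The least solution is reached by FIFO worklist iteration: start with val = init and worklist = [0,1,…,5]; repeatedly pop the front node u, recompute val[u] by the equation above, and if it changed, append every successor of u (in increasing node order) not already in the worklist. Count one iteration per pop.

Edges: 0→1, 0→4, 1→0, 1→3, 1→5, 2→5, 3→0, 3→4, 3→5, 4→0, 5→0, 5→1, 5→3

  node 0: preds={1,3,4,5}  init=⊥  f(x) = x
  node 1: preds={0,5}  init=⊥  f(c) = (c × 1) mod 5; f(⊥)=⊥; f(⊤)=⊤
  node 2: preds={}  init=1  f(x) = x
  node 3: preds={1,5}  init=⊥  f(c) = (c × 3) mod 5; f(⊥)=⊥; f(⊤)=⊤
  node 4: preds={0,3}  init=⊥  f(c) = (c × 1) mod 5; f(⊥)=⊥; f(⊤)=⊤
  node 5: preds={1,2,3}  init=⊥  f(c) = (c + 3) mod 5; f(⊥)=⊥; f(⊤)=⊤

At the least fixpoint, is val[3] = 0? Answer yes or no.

no

Trace (19 dequeues):
  [1] u=0 | in ⊥ | out ⊥ | ==
  [2] u=1 | in ⊥ | out ⊥ | ==
  [3] u=2 | in ⊥ | out 1 | ==
  [4] u=3 | in ⊥ | out ⊥ | ==
  [5] u=4 | in ⊥ | out ⊥ | ==
  [6] u=5 | in 1 | out 4 | prev ⊥ | push {0,1,3}
  [7] u=0 | in 4 | out 4 | prev ⊥ | push {4}
  [8] u=1 | in 4 | out 4 | prev ⊥ | push {0,5}
  [9] u=3 | in 4 | out 2 | prev ⊥ | push {}
  [10] u=4 | in ⊤ | out ⊤ | prev ⊥ | push {}
  [11] u=0 | in ⊤ | out ⊤ | prev 4 | push {1,4}
  [12] u=5 | in ⊤ | out ⊤ | prev 4 | push {0,3}
  [13] u=1 | in ⊤ | out ⊤ | prev 4 | push {5}
  [14] u=4 | in ⊤ | out ⊤ | ==
  [15] u=0 | in ⊤ | out ⊤ | ==
  [16] u=3 | in ⊤ | out ⊤ | prev 2 | push {0,4}
  [17] u=5 | in ⊤ | out ⊤ | ==
  [18] u=0 | in ⊤ | out ⊤ | ==
  [19] u=4 | in ⊤ | out ⊤ | ==

Converged values:
  [0] ⊤
  [1] ⊤
  [2] 1
  [3] ⊤
  [4] ⊤
  [5] ⊤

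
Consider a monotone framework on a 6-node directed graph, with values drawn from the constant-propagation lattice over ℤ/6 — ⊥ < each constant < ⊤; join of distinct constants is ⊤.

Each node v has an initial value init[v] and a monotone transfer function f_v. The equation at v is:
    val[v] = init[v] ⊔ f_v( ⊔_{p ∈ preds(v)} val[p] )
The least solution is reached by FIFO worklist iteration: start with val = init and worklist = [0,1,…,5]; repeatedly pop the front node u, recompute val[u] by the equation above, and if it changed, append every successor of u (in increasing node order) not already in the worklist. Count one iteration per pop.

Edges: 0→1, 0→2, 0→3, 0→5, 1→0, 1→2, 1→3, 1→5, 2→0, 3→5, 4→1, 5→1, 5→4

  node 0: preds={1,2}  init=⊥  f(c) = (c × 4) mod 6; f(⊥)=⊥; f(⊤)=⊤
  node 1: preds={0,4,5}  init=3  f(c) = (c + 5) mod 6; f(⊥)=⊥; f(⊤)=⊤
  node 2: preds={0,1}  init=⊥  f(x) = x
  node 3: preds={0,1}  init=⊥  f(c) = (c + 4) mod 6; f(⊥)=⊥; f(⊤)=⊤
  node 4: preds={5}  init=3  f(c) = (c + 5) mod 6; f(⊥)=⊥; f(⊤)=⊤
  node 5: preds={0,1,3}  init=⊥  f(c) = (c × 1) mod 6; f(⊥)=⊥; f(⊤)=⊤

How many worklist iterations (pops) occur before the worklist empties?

13

Trace (13 dequeues):
  [1] u=0 | in 3 | out 0 | prev ⊥ | push {}
  [2] u=1 | in ⊤ | out ⊤ | prev 3 | push {0}
  [3] u=2 | in ⊤ | out ⊤ | prev ⊥ | push {}
  [4] u=3 | in ⊤ | out ⊤ | prev ⊥ | push {}
  [5] u=4 | in ⊥ | out 3 | ==
  [6] u=5 | in ⊤ | out ⊤ | prev ⊥ | push {1,4}
  [7] u=0 | in ⊤ | out ⊤ | prev 0 | push {2,3,5}
  [8] u=1 | in ⊤ | out ⊤ | ==
  [9] u=4 | in ⊤ | out ⊤ | prev 3 | push {1}
  [10] u=2 | in ⊤ | out ⊤ | ==
  [11] u=3 | in ⊤ | out ⊤ | ==
  [12] u=5 | in ⊤ | out ⊤ | ==
  [13] u=1 | in ⊤ | out ⊤ | ==

Converged values:
  [0] ⊤
  [1] ⊤
  [2] ⊤
  [3] ⊤
  [4] ⊤
  [5] ⊤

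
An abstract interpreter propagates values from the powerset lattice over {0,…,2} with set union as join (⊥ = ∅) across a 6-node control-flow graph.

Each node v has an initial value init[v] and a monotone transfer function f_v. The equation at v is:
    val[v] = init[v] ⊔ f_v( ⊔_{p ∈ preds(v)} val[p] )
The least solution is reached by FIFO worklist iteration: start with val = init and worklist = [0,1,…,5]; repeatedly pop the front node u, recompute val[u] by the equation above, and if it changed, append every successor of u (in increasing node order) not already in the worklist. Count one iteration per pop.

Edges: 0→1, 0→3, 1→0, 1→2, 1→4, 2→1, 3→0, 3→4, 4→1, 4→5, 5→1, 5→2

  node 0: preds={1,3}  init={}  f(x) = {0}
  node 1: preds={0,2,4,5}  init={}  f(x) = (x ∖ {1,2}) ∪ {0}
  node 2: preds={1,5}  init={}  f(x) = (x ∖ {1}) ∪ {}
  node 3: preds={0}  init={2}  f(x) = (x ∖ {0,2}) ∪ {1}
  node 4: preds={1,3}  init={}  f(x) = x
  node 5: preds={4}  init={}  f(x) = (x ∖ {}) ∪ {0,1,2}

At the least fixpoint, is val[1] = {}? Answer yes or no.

no

Trace (10 dequeues):
  [1] u=0 | in {2} | out {0} | prev {} | push {}
  [2] u=1 | in {0} | out {0} | prev {} | push {0}
  [3] u=2 | in {0} | out {0} | prev {} | push {1}
  [4] u=3 | in {0} | out {1,2} | prev {2} | push {}
  [5] u=4 | in {0,1,2} | out {0,1,2} | prev {} | push {}
  [6] u=5 | in {0,1,2} | out {0,1,2} | prev {} | push {2}
  [7] u=0 | in {0,1,2} | out {0} | ==
  [8] u=1 | in {0,1,2} | out {0} | ==
  [9] u=2 | in {0,1,2} | out {0,2} | prev {0} | push {1}
  [10] u=1 | in {0,1,2} | out {0} | ==

Converged values:
  [0] {0}
  [1] {0}
  [2] {0,2}
  [3] {1,2}
  [4] {0,1,2}
  [5] {0,1,2}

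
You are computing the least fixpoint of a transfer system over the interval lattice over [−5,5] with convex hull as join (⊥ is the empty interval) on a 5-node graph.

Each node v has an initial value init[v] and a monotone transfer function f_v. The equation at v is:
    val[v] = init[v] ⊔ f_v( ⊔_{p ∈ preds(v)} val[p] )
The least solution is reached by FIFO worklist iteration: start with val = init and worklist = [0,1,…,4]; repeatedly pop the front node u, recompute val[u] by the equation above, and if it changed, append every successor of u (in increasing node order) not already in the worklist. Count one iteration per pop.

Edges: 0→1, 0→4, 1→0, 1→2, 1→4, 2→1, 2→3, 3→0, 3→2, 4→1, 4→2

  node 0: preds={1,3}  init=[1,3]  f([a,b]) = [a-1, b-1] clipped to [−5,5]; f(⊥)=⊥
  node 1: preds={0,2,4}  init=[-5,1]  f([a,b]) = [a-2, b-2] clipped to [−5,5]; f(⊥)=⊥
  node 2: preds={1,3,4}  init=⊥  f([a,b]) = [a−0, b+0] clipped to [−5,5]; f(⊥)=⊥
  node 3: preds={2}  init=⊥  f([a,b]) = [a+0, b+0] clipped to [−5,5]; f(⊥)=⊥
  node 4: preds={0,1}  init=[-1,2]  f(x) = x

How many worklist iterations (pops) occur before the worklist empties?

Iteration log — 12 steps:
  step 1. node 0  ⊔preds=[-5,1]  new=[-5,3]  old=[1,3]  +wl: 
  step 2. node 1  ⊔preds=[-5,3]  new=[-5,1]  stable
  step 3. node 2  ⊔preds=[-5,2]  new=[-5,2]  old=⊥  +wl: 1
  step 4. node 3  ⊔preds=[-5,2]  new=[-5,2]  old=⊥  +wl: 0,2
  step 5. node 4  ⊔preds=[-5,3]  new=[-5,3]  old=[-1,2]  +wl: 
  step 6. node 1  ⊔preds=[-5,3]  new=[-5,1]  stable
  step 7. node 0  ⊔preds=[-5,2]  new=[-5,3]  stable
  step 8. node 2  ⊔preds=[-5,3]  new=[-5,3]  old=[-5,2]  +wl: 1,3
  step 9. node 1  ⊔preds=[-5,3]  new=[-5,1]  stable
  step 10. node 3  ⊔preds=[-5,3]  new=[-5,3]  old=[-5,2]  +wl: 0,2
  step 11. node 0  ⊔preds=[-5,3]  new=[-5,3]  stable
  step 12. node 2  ⊔preds=[-5,3]  new=[-5,3]  stable

Least fixpoint reached:
  node 0: [-5,3]
  node 1: [-5,1]
  node 2: [-5,3]
  node 3: [-5,3]
  node 4: [-5,3]

12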